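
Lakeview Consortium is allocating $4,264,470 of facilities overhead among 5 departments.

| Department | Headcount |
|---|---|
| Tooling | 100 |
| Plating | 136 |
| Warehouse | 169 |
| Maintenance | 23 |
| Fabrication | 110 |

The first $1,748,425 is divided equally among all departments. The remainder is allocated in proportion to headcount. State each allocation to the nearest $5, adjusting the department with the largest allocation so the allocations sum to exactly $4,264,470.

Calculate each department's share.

Tooling: $817,350 · Plating: $985,710 · Warehouse: $1,140,040 · Maintenance: $457,250 · Fabrication: $864,120

Equal tier: $1,748,425 ÷ 5 = $349,685 apiece.
Remainder $2,516,045 by headcount (total 538): Tooling 467,666.36 → $467,665; Plating 636,026.25 → $636,025; Warehouse 790,356.14 → $790,355; Maintenance 107,563.26 → $107,565; Fabrication 514,432.99 → $514,435.
Totals: Tooling $349,685 + $467,665 = $817,350; Plating $349,685 + $636,025 = $985,710; Warehouse $349,685 + $790,355 = $1,140,040; Maintenance $349,685 + $107,565 = $457,250; Fabrication $349,685 + $514,435 = $864,120.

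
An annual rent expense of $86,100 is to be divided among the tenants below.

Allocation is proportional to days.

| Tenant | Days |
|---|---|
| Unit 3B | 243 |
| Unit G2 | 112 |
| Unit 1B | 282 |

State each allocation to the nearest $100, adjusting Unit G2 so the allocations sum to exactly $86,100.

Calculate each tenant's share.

Unit 3B: $32,800 | Unit G2: $15,200 | Unit 1B: $38,100

Combined days = 637.
Proportional shares: Unit 3B 243/637 × $86,100 = 32,845.05; Unit G2 112/637 × $86,100 = 15,138.46; Unit 1B 282/637 × $86,100 = 38,116.48.
After rounding ($100): Unit 3B $32,800; Unit G2 $15,100; Unit 1B $38,100. Sum = $86,000.
Difference $86,100 − $86,000 = +$100 applied to Unit G2: Unit G2 becomes $15,200.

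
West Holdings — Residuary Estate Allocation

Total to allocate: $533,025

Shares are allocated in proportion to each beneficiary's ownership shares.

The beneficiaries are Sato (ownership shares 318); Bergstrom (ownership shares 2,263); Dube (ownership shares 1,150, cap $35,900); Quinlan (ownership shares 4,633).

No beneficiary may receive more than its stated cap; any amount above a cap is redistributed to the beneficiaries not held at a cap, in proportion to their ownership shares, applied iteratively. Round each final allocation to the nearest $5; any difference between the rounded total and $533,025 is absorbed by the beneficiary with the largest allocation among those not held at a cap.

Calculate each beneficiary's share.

Sato: $21,915 | Bergstrom: $155,945 | Dube: $35,900 | Quinlan: $319,265

Ownership shares total: 8,364.
Pro-rata shares before constraints: Sato 20,265.66; Bergstrom 144,217.55; Dube 73,287.75; Quinlan 295,254.04.
Held at cap: Dube ($35,900); remaining pool $497,125 reallocated over remaining ownership shares 7,214.
Remaining shares: Sato 21,913.74 → $21,915; Bergstrom 155,945.92 → $155,945; Quinlan 319,265.33 → $319,265.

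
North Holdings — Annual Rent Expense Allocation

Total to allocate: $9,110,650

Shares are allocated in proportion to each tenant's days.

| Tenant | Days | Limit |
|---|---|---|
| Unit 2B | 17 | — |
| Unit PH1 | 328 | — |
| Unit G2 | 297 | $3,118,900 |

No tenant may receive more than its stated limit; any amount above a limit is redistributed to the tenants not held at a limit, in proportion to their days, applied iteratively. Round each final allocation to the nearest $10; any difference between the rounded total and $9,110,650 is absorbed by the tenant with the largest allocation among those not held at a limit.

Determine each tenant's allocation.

Sum of days: 642.
Pro-rata shares before constraints: Unit 2B 241,247.74; Unit PH1 4,654,662.31; Unit G2 4,214,739.95.
Cap binds for Unit G2 ($3,118,900); remaining pool $5,991,750 reallocated over remaining days 345.
Remaining shares: Unit 2B 295,245.65 → $295,250; Unit PH1 5,696,504.35 → $5,696,500.

Unit 2B: $295,250 · Unit PH1: $5,696,500 · Unit G2: $3,118,900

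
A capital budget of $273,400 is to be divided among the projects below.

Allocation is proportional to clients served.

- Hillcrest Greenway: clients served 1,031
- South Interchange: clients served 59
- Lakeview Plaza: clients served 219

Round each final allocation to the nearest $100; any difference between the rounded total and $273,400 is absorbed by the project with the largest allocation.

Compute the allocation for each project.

Sum of clients served: 1,309.
Raw shares: Hillcrest Greenway 1,031/1,309 × $273,400 = 215,336.44; South Interchange 59/1,309 × $273,400 = 12,322.84; Lakeview Plaza 219/1,309 × $273,400 = 45,740.72.
At nearest $100: Hillcrest Greenway $215,300; South Interchange $12,300; Lakeview Plaza $45,700. Sum = $273,300.
Difference $273,400 − $273,300 = +$100 applied to largest allocation (Hillcrest Greenway): Hillcrest Greenway becomes $215,400.

Hillcrest Greenway: $215,400 · South Interchange: $12,300 · Lakeview Plaza: $45,700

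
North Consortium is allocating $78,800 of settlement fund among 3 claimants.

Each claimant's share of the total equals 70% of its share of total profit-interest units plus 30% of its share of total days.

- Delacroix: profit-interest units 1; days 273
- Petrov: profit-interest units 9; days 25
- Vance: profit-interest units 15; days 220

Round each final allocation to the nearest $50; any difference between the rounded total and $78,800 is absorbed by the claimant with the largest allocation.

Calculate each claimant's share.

Totals — profit-interest units 25, days 518.
Combined weights (70% profit-interest units + 30% days): Delacroix 0.1861; Petrov 0.2665; Vance 0.5474.
Pro-rata amounts: Delacroix 14,665.32; Petrov 20,998.53; Vance 43,136.15.
Rounded to nearest $50: Delacroix $14,650; Petrov $21,000; Vance $43,150. Sum = $78,800.
Rounded total matches; no reconciliation needed.

Delacroix: $14,650; Petrov: $21,000; Vance: $43,150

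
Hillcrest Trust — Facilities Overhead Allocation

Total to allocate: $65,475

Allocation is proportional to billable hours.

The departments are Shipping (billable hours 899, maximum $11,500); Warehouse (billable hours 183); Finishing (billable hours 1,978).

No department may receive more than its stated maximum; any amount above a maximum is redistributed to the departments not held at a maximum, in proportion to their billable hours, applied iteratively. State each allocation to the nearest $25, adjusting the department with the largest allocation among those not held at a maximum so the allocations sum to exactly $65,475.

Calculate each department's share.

Combined billable hours = 3,060.
Pro-rata shares before constraints: Shipping 19,235.96; Warehouse 3,915.66; Finishing 42,323.38.
Held at cap: Shipping ($11,500); residual $53,975 reallocated over remaining billable hours 2,161.
Redistributed shares: Warehouse 4,570.77 → $4,575; Finishing 49,404.23 → $49,400.

Shipping: $11,500; Warehouse: $4,575; Finishing: $49,400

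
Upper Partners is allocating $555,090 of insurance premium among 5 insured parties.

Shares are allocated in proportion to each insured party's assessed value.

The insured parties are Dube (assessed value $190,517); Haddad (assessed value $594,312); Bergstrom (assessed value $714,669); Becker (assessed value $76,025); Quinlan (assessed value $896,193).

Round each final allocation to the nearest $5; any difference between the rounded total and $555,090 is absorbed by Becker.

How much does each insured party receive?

Total assessed value = 2,471,716.
Pro-rata amounts: Dube 190,517/2,471,716 × $555,090 = 42,785.69; Haddad 594,312/2,471,716 × $555,090 = 133,468.67; Bergstrom 714,669/2,471,716 × $555,090 = 160,498.06; Becker 76,025/2,471,716 × $555,090 = 17,073.45; Quinlan 896,193/2,471,716 × $555,090 = 201,264.13.
After rounding ($5): Dube $42,785; Haddad $133,470; Bergstrom $160,500; Becker $17,075; Quinlan $201,265. Sum = $555,095.
Difference $555,090 − $555,095 = −$5 applied to Becker: Becker becomes $17,070.

Dube: $42,785 · Haddad: $133,470 · Bergstrom: $160,500 · Becker: $17,070 · Quinlan: $201,265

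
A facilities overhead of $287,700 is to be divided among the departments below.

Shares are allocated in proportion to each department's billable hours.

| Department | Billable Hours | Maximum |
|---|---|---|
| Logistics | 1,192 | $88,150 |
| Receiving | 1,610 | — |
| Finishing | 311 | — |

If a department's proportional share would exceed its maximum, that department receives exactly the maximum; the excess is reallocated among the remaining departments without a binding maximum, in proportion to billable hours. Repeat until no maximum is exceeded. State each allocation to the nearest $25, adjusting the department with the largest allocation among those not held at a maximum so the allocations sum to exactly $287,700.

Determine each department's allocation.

Logistics: $88,150; Receiving: $167,250; Finishing: $32,300

Combined billable hours = 3,113.
Proportional shares (ignoring caps): Logistics 110,163.32; Receiving 148,794.41; Finishing 28,742.27.
Held at cap: Logistics ($88,150); residual $199,550 reallocated over remaining billable hours 1,921.
Remaining shares: Receiving 167,243.88 → $167,250; Finishing 32,306.12 → $32,300.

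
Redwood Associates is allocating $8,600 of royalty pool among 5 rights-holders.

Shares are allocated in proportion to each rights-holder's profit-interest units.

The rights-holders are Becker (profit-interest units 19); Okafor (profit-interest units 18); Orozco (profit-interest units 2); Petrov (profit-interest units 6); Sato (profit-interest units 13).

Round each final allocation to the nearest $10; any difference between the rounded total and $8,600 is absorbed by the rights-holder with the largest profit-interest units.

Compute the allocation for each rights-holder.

Becker: $2,810; Okafor: $2,670; Orozco: $300; Petrov: $890; Sato: $1,930

Total profit-interest units = 58.
Proportional shares: Becker 19/58 × $8,600 = 2,817.24; Okafor 18/58 × $8,600 = 2,668.97; Orozco 2/58 × $8,600 = 296.55; Petrov 6/58 × $8,600 = 889.66; Sato 13/58 × $8,600 = 1,927.59.
Rounded to nearest $10: Becker $2,820; Okafor $2,670; Orozco $300; Petrov $890; Sato $1,930. Sum = $8,610.
Difference $8,600 − $8,610 = −$10 applied to largest profit-interest units (Becker): Becker becomes $2,810.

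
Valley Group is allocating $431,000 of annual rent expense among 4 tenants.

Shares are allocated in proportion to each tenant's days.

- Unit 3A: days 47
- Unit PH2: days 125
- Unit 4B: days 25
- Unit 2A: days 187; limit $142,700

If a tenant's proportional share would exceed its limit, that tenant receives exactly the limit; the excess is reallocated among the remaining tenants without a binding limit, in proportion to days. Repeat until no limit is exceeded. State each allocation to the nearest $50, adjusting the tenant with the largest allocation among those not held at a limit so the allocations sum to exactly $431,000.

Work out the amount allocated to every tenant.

Total days = 384.
Proportional shares (ignoring caps): Unit 3A 52,752.60; Unit PH2 140,299.48; Unit 4B 28,059.90; Unit 2A 209,888.02.
Capped: Unit 2A ($142,700); balance $288,300 reallocated over remaining days 197.
Redistributed shares: Unit 3A 68,782.23 → $68,800; Unit PH2 182,931.47 → $182,950; Unit 4B 36,586.29 → $36,600.
Rounding difference −$50 applied to Unit PH2 → $182,900.

Unit 3A: $68,800; Unit PH2: $182,900; Unit 4B: $36,600; Unit 2A: $142,700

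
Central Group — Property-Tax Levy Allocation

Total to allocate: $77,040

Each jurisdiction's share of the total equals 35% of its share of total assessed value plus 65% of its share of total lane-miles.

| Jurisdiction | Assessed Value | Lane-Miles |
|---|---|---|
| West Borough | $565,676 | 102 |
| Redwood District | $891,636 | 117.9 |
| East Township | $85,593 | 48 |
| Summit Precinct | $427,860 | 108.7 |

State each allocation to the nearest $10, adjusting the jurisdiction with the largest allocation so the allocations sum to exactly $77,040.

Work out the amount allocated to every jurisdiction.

West Borough: $21,300 · Redwood District: $27,880 · East Township: $7,550 · Summit Precinct: $20,310

Assessed value total 1,970,765; lane-miles total 376.6.
Combined weights (35% assessed value + 65% lane-miles): West Borough 0.2765; Redwood District 0.3618; East Township 0.0980; Summit Precinct 0.2636.
Pro-rata amounts: West Borough 21,302.38; Redwood District 27,876.37; East Township 7,553.58; Summit Precinct 20,307.67.
At nearest $10: West Borough $21,300; Redwood District $27,880; East Township $7,550; Summit Precinct $20,310. Sum = $77,040.
Sum already equals the total — no adjustment.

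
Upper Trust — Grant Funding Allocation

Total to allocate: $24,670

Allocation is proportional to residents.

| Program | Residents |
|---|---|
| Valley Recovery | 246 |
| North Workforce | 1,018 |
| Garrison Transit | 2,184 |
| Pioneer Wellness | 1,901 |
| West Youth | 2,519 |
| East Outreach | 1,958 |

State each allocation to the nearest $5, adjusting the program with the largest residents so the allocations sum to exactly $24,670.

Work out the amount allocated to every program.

Valley Recovery: $620 · North Workforce: $2,555 · Garrison Transit: $5,485 · Pioneer Wellness: $4,775 · West Youth: $6,320 · East Outreach: $4,915

Residents total: 9,826.
Raw shares: Valley Recovery 246/9,826 × $24,670 = 617.63; North Workforce 1,018/9,826 × $24,670 = 2,555.88; Garrison Transit 2,184/9,826 × $24,670 = 5,483.34; Pioneer Wellness 1,901/9,826 × $24,670 = 4,772.81; West Youth 2,519/9,826 × $24,670 = 6,324.42; East Outreach 1,958/9,826 × $24,670 = 4,915.92.
Rounded to nearest $5: Valley Recovery $620; North Workforce $2,555; Garrison Transit $5,485; Pioneer Wellness $4,775; West Youth $6,325; East Outreach $4,915. Sum = $24,675.
Difference $24,670 − $24,675 = −$5 applied to largest residents (West Youth): West Youth becomes $6,320.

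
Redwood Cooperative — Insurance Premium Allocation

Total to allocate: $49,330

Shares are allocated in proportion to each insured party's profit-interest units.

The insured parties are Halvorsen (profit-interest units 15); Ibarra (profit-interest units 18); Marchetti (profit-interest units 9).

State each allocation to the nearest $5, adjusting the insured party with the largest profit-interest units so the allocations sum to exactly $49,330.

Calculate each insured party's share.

Halvorsen: $17,620 | Ibarra: $21,140 | Marchetti: $10,570

Total profit-interest units = 15 + 18 + 9 = 42.
Pro-rata amounts: Halvorsen 17,617.86; Ibarra 21,141.43; Marchetti 10,570.71.
After rounding ($5): Halvorsen $17,620; Ibarra $21,140; Marchetti $10,570. Sum = $49,330.
Sum already equals the total — no adjustment.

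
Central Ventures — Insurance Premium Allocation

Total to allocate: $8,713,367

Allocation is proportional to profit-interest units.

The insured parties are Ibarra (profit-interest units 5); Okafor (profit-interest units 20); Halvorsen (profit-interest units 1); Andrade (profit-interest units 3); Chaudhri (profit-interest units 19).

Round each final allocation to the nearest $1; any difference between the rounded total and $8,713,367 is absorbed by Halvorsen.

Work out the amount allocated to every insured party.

Sum of profit-interest units: 48.
Raw shares: Ibarra 5/48 × $8,713,367 = 907,642.40; Okafor 20/48 × $8,713,367 = 3,630,569.58; Halvorsen 1/48 × $8,713,367 = 181,528.48; Andrade 3/48 × $8,713,367 = 544,585.44; Chaudhri 19/48 × $8,713,367 = 3,449,041.10.
Rounded to nearest $1: Ibarra $907,642; Okafor $3,630,570; Halvorsen $181,528; Andrade $544,585; Chaudhri $3,449,041. Sum = $8,713,366.
Difference $8,713,367 − $8,713,366 = +$1 applied to Halvorsen: Halvorsen becomes $181,529.

Ibarra: $907,642 · Okafor: $3,630,570 · Halvorsen: $181,529 · Andrade: $544,585 · Chaudhri: $3,449,041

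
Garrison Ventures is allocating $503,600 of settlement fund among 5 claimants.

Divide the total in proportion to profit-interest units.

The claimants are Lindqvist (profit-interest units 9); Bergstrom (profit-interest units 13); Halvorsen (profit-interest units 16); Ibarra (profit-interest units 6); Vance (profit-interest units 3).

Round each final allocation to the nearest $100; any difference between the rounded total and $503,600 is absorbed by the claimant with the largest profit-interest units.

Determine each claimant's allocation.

Lindqvist: $96,400 | Bergstrom: $139,300 | Halvorsen: $171,500 | Ibarra: $64,300 | Vance: $32,100

Profit-interest units total: 47.
Unrounded shares: Lindqvist 9/47 × $503,600 = 96,434.04; Bergstrom 13/47 × $503,600 = 139,293.62; Halvorsen 16/47 × $503,600 = 171,438.30; Ibarra 6/47 × $503,600 = 64,289.36; Vance 3/47 × $503,600 = 32,144.68.
Rounded to nearest $100: Lindqvist $96,400; Bergstrom $139,300; Halvorsen $171,400; Ibarra $64,300; Vance $32,100. Sum = $503,500.
Difference $503,600 − $503,500 = +$100 applied to largest profit-interest units (Halvorsen): Halvorsen becomes $171,500.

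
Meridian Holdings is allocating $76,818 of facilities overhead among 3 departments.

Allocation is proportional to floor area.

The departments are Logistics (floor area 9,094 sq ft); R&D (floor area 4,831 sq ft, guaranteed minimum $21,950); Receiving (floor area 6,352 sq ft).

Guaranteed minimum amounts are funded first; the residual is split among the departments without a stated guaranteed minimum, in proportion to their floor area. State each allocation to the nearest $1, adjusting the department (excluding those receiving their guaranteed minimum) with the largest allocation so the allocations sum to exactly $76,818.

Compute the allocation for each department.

Logistics: $32,304 | R&D: $21,950 | Receiving: $22,564

Minimums first: R&D $21,950. Balance $54,868.
Balance split over remaining floor area 15,446: Logistics 32,304.13 → $32,304; Receiving 22,563.87 → $22,564.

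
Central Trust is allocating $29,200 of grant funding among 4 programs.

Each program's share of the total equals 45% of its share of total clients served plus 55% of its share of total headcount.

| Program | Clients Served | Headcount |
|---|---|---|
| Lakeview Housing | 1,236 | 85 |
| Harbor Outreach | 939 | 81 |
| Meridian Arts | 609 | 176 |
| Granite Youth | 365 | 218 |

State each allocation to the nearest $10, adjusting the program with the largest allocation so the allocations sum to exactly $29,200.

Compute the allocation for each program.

Lakeview Housing: $7,600 | Harbor Outreach: $6,240 | Meridian Arts: $7,590 | Granite Youth: $7,770

Totals — clients served 3,149, headcount 560.
Blended shares (45% clients served + 55% headcount): Lakeview Housing 0.2601; Harbor Outreach 0.2137; Meridian Arts 0.2599; Granite Youth 0.2663.
Unrounded shares: Lakeview Housing 7,595.20; Harbor Outreach 6,241.18; Meridian Arts 7,588.64; Granite Youth 7,774.98.
After rounding ($10): Lakeview Housing $7,600; Harbor Outreach $6,240; Meridian Arts $7,590; Granite Youth $7,770. Sum = $29,200.
Rounded total matches; no reconciliation needed.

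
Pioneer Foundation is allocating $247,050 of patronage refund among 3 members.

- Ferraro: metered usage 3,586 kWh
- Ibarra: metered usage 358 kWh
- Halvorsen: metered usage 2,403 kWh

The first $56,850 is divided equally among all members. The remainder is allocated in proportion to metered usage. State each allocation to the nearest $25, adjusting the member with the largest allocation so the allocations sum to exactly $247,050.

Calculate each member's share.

First tranche $56,850 split equally: $18,950 each.
Remainder $190,200 by metered usage (total 6,347): Ferraro 107,461.35 → $107,450; Ibarra 10,728.16 → $10,725; Halvorsen 72,010.49 → $72,000.
Rounding difference +$25 on remainder applied to Ferraro.
Totals: Ferraro $18,950 + $107,475 = $126,425; Ibarra $18,950 + $10,725 = $29,675; Halvorsen $18,950 + $72,000 = $90,950.

Ferraro: $126,425 · Ibarra: $29,675 · Halvorsen: $90,950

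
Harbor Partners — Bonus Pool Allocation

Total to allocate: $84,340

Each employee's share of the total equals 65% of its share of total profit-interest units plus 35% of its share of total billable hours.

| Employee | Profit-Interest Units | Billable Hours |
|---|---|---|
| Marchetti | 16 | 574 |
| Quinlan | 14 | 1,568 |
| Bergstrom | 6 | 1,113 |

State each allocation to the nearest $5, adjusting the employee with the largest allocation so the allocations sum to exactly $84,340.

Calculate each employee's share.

Marchetti: $29,570 · Quinlan: $35,540 · Bergstrom: $19,230

Totals — profit-interest units 36, billable hours 3,255.
Combined weights (65% profit-interest units + 35% billable hours): Marchetti 0.3506; Quinlan 0.4214; Bergstrom 0.2280.
Unrounded shares: Marchetti 29,570.39; Quinlan 35,539.18; Bergstrom 19,230.43.
At nearest $5: Marchetti $29,570; Quinlan $35,540; Bergstrom $19,230. Sum = $84,340.
No rounding difference to absorb.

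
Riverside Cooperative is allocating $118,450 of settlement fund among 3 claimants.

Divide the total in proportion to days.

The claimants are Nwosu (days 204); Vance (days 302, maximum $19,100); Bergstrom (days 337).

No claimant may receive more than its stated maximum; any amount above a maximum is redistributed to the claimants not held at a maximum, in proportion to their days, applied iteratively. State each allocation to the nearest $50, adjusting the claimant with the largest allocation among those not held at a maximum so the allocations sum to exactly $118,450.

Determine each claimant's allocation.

Combined days = 843.
Proportional shares (ignoring caps): Nwosu 28,664.06; Vance 42,434.05; Bergstrom 47,351.90.
Held at cap: Vance ($19,100); remaining pool $99,350 reallocated over remaining days 541.
Remaining shares: Nwosu 37,462.85 → $37,450; Bergstrom 61,887.15 → $61,900.

Nwosu: $37,450 | Vance: $19,100 | Bergstrom: $61,900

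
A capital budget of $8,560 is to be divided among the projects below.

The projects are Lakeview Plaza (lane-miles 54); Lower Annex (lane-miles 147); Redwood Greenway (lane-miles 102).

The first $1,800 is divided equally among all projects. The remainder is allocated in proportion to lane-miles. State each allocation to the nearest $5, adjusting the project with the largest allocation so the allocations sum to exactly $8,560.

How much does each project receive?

Lakeview Plaza: $1,805 | Lower Annex: $3,880 | Redwood Greenway: $2,875

First tranche $1,800 split equally: $600 each.
Remainder $6,760 by lane-miles (total 303): Lakeview Plaza 1,204.75 → $1,205; Lower Annex 3,279.60 → $3,280; Redwood Greenway 2,275.64 → $2,275.
Totals: Lakeview Plaza $600 + $1,205 = $1,805; Lower Annex $600 + $3,280 = $3,880; Redwood Greenway $600 + $2,275 = $2,875.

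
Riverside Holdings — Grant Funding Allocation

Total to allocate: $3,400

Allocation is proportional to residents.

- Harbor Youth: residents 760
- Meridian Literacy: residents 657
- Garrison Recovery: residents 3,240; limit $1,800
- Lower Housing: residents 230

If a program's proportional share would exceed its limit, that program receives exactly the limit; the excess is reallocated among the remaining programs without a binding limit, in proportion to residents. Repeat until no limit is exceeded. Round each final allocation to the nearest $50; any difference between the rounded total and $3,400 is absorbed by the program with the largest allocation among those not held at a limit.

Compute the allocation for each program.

Sum of residents: 4,887.
Pro-rata shares before constraints: Harbor Youth 528.75; Meridian Literacy 457.09; Garrison Recovery 2,254.14; Lower Housing 160.02.
Cap binds for Garrison Recovery ($1,800); residual $1,600 reallocated over remaining residents 1,647.
Redistributed shares: Harbor Youth 738.31 → $750; Meridian Literacy 638.25 → $650; Lower Housing 223.44 → $200.

Harbor Youth: $750 · Meridian Literacy: $650 · Garrison Recovery: $1,800 · Lower Housing: $200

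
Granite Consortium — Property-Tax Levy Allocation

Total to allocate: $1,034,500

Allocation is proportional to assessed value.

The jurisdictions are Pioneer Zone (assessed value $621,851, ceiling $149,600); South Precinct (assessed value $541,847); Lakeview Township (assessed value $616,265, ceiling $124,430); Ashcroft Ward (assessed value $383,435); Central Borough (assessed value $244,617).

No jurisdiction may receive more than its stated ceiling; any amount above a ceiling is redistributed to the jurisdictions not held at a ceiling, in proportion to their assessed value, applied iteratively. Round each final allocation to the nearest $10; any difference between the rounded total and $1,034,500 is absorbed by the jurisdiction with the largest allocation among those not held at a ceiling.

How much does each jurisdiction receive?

Assessed value total: 2,408,015.
Proportional shares (ignoring caps): Pioneer Zone 267,151.52; South Precinct 232,781.24; Lakeview Township 264,751.73; Ashcroft Ward 164,726.34; Central Borough 105,089.17.
Held at cap: Pioneer Zone ($149,600), Lakeview Township ($124,430); remaining pool $760,470 reallocated over remaining assessed value 1,169,899.
Remaining shares: South Precinct 352,217.06 → $352,220; Ashcroft Ward 249,244.43 → $249,240; Central Borough 159,008.50 → $159,010.

Pioneer Zone: $149,600 | South Precinct: $352,220 | Lakeview Township: $124,430 | Ashcroft Ward: $249,240 | Central Borough: $159,010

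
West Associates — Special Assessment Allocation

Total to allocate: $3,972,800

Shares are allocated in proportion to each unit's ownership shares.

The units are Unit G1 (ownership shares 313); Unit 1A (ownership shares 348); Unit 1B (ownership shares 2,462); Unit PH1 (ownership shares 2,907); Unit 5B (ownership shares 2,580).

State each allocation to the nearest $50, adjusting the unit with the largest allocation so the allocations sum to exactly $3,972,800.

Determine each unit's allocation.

Sum of ownership shares: 8,610.
Proportional shares: Unit G1 313/8,610 × $3,972,800 = 144,423.51; Unit 1A 348/8,610 × $3,972,800 = 160,573.10; Unit 1B 2,462/8,610 × $3,972,800 = 1,136,008.55; Unit PH1 2,907/8,610 × $3,972,800 = 1,341,339.09; Unit 5B 2,580/8,610 × $3,972,800 = 1,190,455.75.
Rounded to nearest $50: Unit G1 $144,400; Unit 1A $160,550; Unit 1B $1,136,000; Unit PH1 $1,341,350; Unit 5B $1,190,450. Sum = $3,972,750.
Difference $3,972,800 − $3,972,750 = +$50 applied to largest allocation (Unit PH1): Unit PH1 becomes $1,341,400.

Unit G1: $144,400 · Unit 1A: $160,550 · Unit 1B: $1,136,000 · Unit PH1: $1,341,400 · Unit 5B: $1,190,450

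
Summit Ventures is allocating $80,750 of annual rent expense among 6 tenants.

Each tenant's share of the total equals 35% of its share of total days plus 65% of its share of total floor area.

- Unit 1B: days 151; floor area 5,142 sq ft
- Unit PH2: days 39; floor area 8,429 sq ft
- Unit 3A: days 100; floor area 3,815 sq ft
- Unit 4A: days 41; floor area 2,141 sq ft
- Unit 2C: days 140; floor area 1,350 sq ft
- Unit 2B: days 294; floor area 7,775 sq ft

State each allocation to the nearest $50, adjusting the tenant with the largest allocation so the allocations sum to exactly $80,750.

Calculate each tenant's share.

Unit 1B: $15,000 | Unit PH2: $16,900 | Unit 3A: $10,700 | Unit 4A: $5,450 | Unit 2C: $7,650 | Unit 2B: $25,050

Days total 765; floor area total 28,652.
Blended shares (35% days + 65% floor area): Unit 1B 0.1857; Unit PH2 0.2091; Unit 3A 0.1323; Unit 4A 0.0673; Unit 2C 0.0947; Unit 2B 0.3109.
Unrounded shares: Unit 1B 14,998.22; Unit PH2 16,881.89; Unit 3A 10,683.13; Unit 4A 5,436.81; Unit 2C 7,645.28; Unit 2B 25,104.66.
After rounding ($50): Unit 1B $15,000; Unit PH2 $16,900; Unit 3A $10,700; Unit 4A $5,450; Unit 2C $7,650; Unit 2B $25,100. Sum = $80,800.
Difference $80,750 − $80,800 = −$50 applied to largest allocation (Unit 2B): Unit 2B becomes $25,050.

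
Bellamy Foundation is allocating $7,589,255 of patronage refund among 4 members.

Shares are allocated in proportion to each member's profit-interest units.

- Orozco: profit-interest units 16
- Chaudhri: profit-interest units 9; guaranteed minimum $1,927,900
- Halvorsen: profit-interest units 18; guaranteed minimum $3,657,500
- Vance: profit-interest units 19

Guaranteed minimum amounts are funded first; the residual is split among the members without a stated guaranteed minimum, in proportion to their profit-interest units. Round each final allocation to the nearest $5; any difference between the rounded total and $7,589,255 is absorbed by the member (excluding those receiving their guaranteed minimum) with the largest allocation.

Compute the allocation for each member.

Minimums first: Chaudhri $1,927,900; Halvorsen $3,657,500. Balance $2,003,855.
Balance split over remaining profit-interest units 35: Orozco 916,048.00 → $916,050; Vance 1,087,807.00 → $1,087,805.

Orozco: $916,050 | Chaudhri: $1,927,900 | Halvorsen: $3,657,500 | Vance: $1,087,805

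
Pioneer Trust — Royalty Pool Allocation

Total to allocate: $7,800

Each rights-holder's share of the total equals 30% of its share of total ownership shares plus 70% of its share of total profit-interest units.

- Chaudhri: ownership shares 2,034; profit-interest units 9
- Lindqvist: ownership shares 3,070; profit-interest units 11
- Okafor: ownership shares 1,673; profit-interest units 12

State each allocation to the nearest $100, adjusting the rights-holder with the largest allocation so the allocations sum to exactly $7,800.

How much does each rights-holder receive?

Totals — ownership shares 6,777, profit-interest units 32.
Composite weights (30% ownership shares + 70% profit-interest units): Chaudhri 0.2869; Lindqvist 0.3765; Okafor 0.3366.
Proportional shares: Chaudhri 2,237.94; Lindqvist 2,936.90; Okafor 2,625.16.
After rounding ($100): Chaudhri $2,200; Lindqvist $2,900; Okafor $2,600. Sum = $7,700.
Difference $7,800 − $7,700 = +$100 applied to largest allocation (Lindqvist): Lindqvist becomes $3,000.

Chaudhri: $2,200 · Lindqvist: $3,000 · Okafor: $2,600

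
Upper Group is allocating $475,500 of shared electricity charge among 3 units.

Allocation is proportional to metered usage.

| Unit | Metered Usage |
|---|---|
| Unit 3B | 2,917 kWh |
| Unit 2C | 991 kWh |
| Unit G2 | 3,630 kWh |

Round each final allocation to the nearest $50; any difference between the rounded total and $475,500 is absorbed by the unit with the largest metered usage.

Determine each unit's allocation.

Unit 3B: $184,000 · Unit 2C: $62,500 · Unit G2: $229,000

Metered usage total: 2,917 + 991 + 3,630 = 7,538.
Proportional shares: Unit 3B 184,005.51; Unit 2C 62,512.67; Unit G2 228,981.83.
At nearest $50: Unit 3B $184,000; Unit 2C $62,500; Unit G2 $229,000. Sum = $475,500.
Sum already equals the total — no adjustment.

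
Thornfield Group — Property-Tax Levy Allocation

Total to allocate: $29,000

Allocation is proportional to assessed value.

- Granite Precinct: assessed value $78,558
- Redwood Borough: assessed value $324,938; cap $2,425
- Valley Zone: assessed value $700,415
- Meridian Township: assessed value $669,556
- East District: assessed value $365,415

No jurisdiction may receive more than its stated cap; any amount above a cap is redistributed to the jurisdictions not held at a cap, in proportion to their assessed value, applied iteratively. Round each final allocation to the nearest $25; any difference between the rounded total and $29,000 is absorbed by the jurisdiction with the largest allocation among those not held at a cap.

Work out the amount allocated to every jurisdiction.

Assessed value total: 2,138,882.
Pro-rata shares before constraints: Granite Precinct 1,065.13; Redwood Borough 4,405.67; Valley Zone 9,496.57; Meridian Township 9,078.17; East District 4,954.47.
Cap binds for Redwood Borough ($2,425); balance $26,575 reallocated over remaining assessed value 1,813,944.
Redistributed shares: Granite Precinct 1,150.91 → $1,150; Valley Zone 10,261.36 → $10,250; Meridian Township 9,809.26 → $9,800; East District 5,353.47 → $5,350.
Rounding difference +$25 applied to Valley Zone → $10,275.

Granite Precinct: $1,150 · Redwood Borough: $2,425 · Valley Zone: $10,275 · Meridian Township: $9,800 · East District: $5,350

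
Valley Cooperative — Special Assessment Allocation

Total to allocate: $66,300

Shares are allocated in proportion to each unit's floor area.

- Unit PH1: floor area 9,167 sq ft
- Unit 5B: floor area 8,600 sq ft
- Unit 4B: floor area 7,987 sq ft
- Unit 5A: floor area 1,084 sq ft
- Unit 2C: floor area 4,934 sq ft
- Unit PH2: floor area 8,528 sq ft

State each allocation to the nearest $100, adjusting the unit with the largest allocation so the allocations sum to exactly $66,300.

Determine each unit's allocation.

Total floor area = 40,300.
Proportional shares: Unit PH1 9,167/40,300 × $66,300 = 15,081.19; Unit 5B 8,600/40,300 × $66,300 = 14,148.39; Unit 4B 7,987/40,300 × $66,300 = 13,139.90; Unit 5A 1,084/40,300 × $66,300 = 1,783.35; Unit 2C 4,934/40,300 × $66,300 = 8,117.23; Unit PH2 8,528/40,300 × $66,300 = 14,029.94.
After rounding ($100): Unit PH1 $15,100; Unit 5B $14,100; Unit 4B $13,100; Unit 5A $1,800; Unit 2C $8,100; Unit PH2 $14,000. Sum = $66,200.
Difference $66,300 − $66,200 = +$100 applied to largest allocation (Unit PH1): Unit PH1 becomes $15,200.

Unit PH1: $15,200 · Unit 5B: $14,100 · Unit 4B: $13,100 · Unit 5A: $1,800 · Unit 2C: $8,100 · Unit PH2: $14,000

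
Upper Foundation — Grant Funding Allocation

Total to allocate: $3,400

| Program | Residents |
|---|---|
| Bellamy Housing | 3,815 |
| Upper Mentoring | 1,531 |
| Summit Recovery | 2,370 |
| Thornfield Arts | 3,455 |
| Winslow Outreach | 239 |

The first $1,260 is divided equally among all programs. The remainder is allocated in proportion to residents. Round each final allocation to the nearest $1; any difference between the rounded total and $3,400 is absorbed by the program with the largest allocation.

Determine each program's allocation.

Bellamy Housing: $967; Upper Mentoring: $539; Summit Recovery: $697; Thornfield Arts: $900; Winslow Outreach: $297

$1,260 shared equally gives $252 per program.
Remainder $2,140 by residents (total 11,410): Bellamy Housing 715.52 → $716; Upper Mentoring 287.15 → $287; Summit Recovery 444.505 → $445; Thornfield Arts 648.00 → $648; Winslow Outreach 44.83 → $45.
Rounding difference −$1 on remainder applied to Bellamy Housing.
Totals: Bellamy Housing $252 + $715 = $967; Upper Mentoring $252 + $287 = $539; Summit Recovery $252 + $445 = $697; Thornfield Arts $252 + $648 = $900; Winslow Outreach $252 + $45 = $297.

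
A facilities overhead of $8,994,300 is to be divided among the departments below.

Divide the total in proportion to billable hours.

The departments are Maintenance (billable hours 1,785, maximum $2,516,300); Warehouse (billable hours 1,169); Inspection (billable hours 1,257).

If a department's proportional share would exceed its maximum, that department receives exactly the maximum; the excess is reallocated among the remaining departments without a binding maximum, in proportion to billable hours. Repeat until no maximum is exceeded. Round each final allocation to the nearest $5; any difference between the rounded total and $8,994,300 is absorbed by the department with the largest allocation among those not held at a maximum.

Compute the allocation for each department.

Combined billable hours = 4,211.
Pro-rata shares before constraints: Maintenance 3,812,592.14; Warehouse 2,496,874.07; Inspection 2,684,833.79.
Held at cap: Maintenance ($2,516,300); remaining pool $6,478,000 reallocated over remaining billable hours 2,426.
Remaining shares: Warehouse 3,121,509.48 → $3,121,510; Inspection 3,356,490.52 → $3,356,490.

Maintenance: $2,516,300 | Warehouse: $3,121,510 | Inspection: $3,356,490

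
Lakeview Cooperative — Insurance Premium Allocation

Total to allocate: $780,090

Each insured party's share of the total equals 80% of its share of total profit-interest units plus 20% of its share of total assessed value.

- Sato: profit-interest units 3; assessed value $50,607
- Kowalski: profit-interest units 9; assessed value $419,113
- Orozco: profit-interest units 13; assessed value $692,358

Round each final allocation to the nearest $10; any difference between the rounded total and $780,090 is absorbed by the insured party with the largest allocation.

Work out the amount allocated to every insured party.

Sato: $81,680; Kowalski: $280,940; Orozco: $417,470

Totals — profit-interest units 25, assessed value 1,162,078.
Blended shares (80% profit-interest units + 20% assessed value): Sato 0.1047; Kowalski 0.3601; Orozco 0.5352.
Pro-rata amounts: Sato 81,683.02; Kowalski 280,935.10; Orozco 417,471.88.
After rounding ($10): Sato $81,680; Kowalski $280,940; Orozco $417,470. Sum = $780,090.
No rounding difference to absorb.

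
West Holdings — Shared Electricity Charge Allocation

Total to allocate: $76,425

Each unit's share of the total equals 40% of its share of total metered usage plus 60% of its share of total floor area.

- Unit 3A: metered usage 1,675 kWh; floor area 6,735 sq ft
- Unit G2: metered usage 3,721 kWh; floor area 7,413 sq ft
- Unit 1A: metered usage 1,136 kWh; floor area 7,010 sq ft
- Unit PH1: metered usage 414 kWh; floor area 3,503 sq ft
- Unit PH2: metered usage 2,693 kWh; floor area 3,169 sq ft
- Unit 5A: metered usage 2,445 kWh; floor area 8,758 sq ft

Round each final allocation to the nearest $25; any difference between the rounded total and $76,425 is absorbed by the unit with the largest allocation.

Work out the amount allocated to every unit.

Metered usage total 12,084; floor area total 36,588.
Blended shares (40% metered usage + 60% floor area): Unit 3A 0.1659; Unit G2 0.2447; Unit 1A 0.1526; Unit PH1 0.0711; Unit PH2 0.1411; Unit 5A 0.2246.
Raw shares: Unit 3A 12,678.24; Unit G2 18,703.92; Unit 1A 11,659.33; Unit PH1 5,437.57; Unit PH2 10,784.37; Unit 5A 17,161.56.
After rounding ($25): Unit 3A $12,675; Unit G2 $18,700; Unit 1A $11,650; Unit PH1 $5,450; Unit PH2 $10,775; Unit 5A $17,150. Sum = $76,400.
Difference $76,425 − $76,400 = +$25 applied to largest allocation (Unit G2): Unit G2 becomes $18,725.

Unit 3A: $12,675 | Unit G2: $18,725 | Unit 1A: $11,650 | Unit PH1: $5,450 | Unit PH2: $10,775 | Unit 5A: $17,150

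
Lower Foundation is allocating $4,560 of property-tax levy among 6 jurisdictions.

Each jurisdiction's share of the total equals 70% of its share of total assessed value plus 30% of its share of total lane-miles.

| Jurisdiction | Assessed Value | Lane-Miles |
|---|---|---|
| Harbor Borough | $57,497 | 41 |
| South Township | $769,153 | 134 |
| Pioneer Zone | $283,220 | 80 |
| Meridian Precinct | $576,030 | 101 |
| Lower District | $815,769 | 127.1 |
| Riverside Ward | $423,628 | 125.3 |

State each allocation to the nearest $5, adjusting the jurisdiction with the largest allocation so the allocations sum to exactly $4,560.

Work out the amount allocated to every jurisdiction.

Totals — assessed value 2,925,297, lane-miles 608.4.
Composite weights (70% assessed value + 30% lane-miles): Harbor Borough 0.0340; South Township 0.2501; Pioneer Zone 0.1072; Meridian Precinct 0.1876; Lower District 0.2579; Riverside Ward 0.1632.
Raw shares: Harbor Borough 154.93; South Township 1,140.58; Pioneer Zone 488.92; Meridian Precinct 855.65; Lower District 1,175.93; Riverside Ward 743.99.
After rounding ($5): Harbor Borough $155; South Township $1,140; Pioneer Zone $490; Meridian Precinct $855; Lower District $1,175; Riverside Ward $745. Sum = $4,560.
No rounding difference to absorb.

Harbor Borough: $155 | South Township: $1,140 | Pioneer Zone: $490 | Meridian Precinct: $855 | Lower District: $1,175 | Riverside Ward: $745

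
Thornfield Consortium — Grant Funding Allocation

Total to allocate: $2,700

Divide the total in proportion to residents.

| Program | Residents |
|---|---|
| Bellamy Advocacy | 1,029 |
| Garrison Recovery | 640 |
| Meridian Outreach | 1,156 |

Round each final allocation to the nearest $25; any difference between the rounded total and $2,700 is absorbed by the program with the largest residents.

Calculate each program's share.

Bellamy Advocacy: $975 · Garrison Recovery: $600 · Meridian Outreach: $1,125

Residents total: 2,825.
Unrounded shares: Bellamy Advocacy 1,029/2,825 × $2,700 = 983.47; Garrison Recovery 640/2,825 × $2,700 = 611.68; Meridian Outreach 1,156/2,825 × $2,700 = 1,104.85.
Rounded to nearest $25: Bellamy Advocacy $975; Garrison Recovery $600; Meridian Outreach $1,100. Sum = $2,675.
Difference $2,700 − $2,675 = +$25 applied to largest residents (Meridian Outreach): Meridian Outreach becomes $1,125.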